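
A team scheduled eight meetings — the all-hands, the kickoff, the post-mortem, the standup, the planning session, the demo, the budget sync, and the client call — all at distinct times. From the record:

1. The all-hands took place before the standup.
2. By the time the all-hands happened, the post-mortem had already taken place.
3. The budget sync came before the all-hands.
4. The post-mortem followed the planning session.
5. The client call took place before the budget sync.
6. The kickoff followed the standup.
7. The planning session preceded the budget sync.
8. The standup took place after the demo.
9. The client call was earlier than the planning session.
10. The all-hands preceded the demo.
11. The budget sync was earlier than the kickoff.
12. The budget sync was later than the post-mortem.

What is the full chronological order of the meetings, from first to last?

The constraints fix every adjacent pair, so only one ordering works:
the client call → the planning session → the post-mortem → the budget sync → the all-hands → the demo → the standup → the kickoff.

the client call, the planning session, the post-mortem, the budget sync, the all-hands, the demo, the standup, the kickoff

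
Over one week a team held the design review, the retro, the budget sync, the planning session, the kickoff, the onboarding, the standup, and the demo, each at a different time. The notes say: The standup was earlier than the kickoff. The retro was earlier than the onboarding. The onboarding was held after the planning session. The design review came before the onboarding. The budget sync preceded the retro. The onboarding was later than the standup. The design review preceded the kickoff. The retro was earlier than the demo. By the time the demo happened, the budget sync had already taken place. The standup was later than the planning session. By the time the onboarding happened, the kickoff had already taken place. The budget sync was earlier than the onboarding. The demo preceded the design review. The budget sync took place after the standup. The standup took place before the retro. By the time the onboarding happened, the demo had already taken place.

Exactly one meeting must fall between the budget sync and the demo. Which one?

the retro

Tracing the constraints gives the budget sync → the retro → the demo, so the retro sits after the budget sync and before the demo.
No other meeting is forced both after the budget sync and before the demo.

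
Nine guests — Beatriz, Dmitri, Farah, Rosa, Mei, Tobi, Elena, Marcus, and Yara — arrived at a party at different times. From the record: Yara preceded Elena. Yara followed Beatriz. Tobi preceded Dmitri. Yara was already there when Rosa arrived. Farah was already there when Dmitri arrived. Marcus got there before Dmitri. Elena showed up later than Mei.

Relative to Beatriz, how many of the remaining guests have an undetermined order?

5

Forced after Beatriz: Elena, Rosa, and Yara.
That leaves Dmitri, Farah, Marcus, Mei, and Tobi with no forced order relative to Beatriz — 5.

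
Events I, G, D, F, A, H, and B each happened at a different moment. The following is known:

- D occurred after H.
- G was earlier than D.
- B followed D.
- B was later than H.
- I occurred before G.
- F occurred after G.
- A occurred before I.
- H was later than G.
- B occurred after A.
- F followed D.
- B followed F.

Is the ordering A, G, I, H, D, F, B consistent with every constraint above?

The constraints require I before G, but in the proposed sequence G appears ahead of I. That one violation is enough.

no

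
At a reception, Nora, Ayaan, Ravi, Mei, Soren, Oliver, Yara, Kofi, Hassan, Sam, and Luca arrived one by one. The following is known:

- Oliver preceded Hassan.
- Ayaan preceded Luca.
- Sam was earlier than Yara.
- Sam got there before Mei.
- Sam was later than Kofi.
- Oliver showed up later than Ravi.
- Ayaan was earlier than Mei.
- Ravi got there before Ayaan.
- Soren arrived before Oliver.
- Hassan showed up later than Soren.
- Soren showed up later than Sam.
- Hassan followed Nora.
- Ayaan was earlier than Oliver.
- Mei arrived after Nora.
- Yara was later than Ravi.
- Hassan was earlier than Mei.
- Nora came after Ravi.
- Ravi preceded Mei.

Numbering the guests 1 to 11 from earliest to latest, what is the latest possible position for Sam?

6

Sam must come before Hassan, Mei, Oliver, Soren, and Yara — 5 guests forced after them.
Everything else can be placed before Sam in some valid order, so Sam can sit as late as position 11 − 5 = 6.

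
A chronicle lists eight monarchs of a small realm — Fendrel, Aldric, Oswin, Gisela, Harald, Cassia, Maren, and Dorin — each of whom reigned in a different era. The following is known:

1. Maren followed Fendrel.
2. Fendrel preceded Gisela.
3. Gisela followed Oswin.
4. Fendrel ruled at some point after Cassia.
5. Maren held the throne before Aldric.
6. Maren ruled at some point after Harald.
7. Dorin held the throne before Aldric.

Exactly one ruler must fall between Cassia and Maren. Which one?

Tracing the constraints gives Cassia → Fendrel → Maren, so Fendrel sits after Cassia and before Maren.
No other ruler is forced both after Cassia and before Maren.

Fendrel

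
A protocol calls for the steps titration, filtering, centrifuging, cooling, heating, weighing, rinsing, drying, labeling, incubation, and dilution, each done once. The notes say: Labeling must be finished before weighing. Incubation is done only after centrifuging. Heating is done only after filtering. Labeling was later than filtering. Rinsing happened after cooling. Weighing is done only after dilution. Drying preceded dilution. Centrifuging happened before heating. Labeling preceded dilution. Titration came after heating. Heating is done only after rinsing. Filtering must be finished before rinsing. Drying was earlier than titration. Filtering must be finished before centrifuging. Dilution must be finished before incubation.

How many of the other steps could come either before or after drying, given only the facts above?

6

Forced after drying: dilution, incubation, titration, and weighing.
That leaves centrifuging, cooling, filtering, heating, labeling, and rinsing with no forced order relative to drying — 6.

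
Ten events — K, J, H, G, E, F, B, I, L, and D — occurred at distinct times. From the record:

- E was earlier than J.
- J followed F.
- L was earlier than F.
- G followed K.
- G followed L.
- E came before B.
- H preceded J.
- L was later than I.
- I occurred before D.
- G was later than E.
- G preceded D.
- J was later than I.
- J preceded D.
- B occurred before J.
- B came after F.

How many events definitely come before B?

4

Directly stated before B: E and F.
I reaches B via I → L → F → B.
L reaches B via L → F → B.
No chain forces G (or any of the others) ahead of B.
That's E, F, I, and L — 4 in all.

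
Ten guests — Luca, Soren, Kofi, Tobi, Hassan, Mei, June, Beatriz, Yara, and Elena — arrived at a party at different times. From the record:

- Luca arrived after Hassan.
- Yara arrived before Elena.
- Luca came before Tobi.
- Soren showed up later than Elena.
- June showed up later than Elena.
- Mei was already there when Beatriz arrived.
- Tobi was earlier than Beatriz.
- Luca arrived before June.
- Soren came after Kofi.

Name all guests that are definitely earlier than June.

Directly stated before June: Elena and Luca.
Hassan reaches June via Hassan → Luca → June.
Yara reaches June via Yara → Elena → June.
No chain forces Beatriz (or any of the others) ahead of June.

Elena, Hassan, Luca, Yara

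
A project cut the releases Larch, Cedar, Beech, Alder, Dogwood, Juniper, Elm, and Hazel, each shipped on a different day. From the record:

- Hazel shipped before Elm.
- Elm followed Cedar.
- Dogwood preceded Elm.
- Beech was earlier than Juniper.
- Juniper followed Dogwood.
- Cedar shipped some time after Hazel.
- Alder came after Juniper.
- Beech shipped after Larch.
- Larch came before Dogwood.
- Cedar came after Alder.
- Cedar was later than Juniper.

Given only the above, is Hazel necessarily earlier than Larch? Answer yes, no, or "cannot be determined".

cannot be determined

No chain of stated constraints runs from Hazel to Larch, and none runs from Larch to Hazel either.
So the relative order of Hazel and Larch is not fixed by the given facts.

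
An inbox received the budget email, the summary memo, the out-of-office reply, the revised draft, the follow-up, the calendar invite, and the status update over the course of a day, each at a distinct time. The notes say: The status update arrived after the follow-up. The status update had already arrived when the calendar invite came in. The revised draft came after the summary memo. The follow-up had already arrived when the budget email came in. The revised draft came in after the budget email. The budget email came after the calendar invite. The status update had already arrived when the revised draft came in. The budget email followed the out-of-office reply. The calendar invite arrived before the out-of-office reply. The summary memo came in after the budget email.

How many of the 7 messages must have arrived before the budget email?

4

Directly stated before the budget email: the calendar invite, the follow-up, and the out-of-office reply.
The status update reaches the budget email via the status update → the calendar invite → the budget email.
That's the calendar invite, the follow-up, the out-of-office reply, and the status update — 4 in all.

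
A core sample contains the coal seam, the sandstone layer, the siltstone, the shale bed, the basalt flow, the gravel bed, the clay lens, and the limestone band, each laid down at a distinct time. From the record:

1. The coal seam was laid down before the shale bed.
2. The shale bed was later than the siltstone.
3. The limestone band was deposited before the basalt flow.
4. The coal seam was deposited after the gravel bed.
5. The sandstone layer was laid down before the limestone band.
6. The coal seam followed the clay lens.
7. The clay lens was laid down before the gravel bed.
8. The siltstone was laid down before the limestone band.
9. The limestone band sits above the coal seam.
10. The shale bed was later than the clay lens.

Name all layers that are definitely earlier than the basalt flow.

Directly stated before the basalt flow: the limestone band.
The clay lens reaches the basalt flow via the clay lens → the coal seam → the limestone band → the basalt flow.
The coal seam reaches the basalt flow via the coal seam → the limestone band → the basalt flow.
The gravel bed reaches the basalt flow via the gravel bed → the coal seam → the limestone band → the basalt flow.
Likewise the sandstone layer and the siltstone each reach the basalt flow by chaining the stated constraints.
No chain forces the shale bed ahead of the basalt flow.

the clay lens, the coal seam, the gravel bed, the limestone band, the sandstone layer, the siltstone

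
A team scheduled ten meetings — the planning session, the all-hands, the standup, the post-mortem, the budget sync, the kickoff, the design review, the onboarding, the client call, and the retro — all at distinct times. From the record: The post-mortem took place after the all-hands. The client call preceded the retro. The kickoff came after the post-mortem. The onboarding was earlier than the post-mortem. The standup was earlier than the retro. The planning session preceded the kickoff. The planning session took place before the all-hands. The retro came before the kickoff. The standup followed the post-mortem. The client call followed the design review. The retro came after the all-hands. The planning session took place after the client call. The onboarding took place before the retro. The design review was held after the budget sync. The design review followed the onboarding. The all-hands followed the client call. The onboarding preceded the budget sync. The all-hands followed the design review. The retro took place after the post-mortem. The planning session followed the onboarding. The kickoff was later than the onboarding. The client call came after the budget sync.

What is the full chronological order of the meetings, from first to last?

the onboarding, the budget sync, the design review, the client call, the planning session, the all-hands, the post-mortem, the standup, the retro, the kickoff

The constraints fix every adjacent pair, so only one ordering works:
the onboarding → the budget sync → the design review → the client call → the planning session → the all-hands → the post-mortem → the standup → the retro → the kickoff.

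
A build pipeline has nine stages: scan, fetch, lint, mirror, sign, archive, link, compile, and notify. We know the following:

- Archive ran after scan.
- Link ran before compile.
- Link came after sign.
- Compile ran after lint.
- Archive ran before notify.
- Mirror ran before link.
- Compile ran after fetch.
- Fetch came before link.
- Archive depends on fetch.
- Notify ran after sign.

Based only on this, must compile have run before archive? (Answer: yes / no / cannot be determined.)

No chain of stated constraints runs from compile to archive, and none runs from archive to compile either.
So the relative order of compile and archive is not fixed by the given facts.

cannot be determined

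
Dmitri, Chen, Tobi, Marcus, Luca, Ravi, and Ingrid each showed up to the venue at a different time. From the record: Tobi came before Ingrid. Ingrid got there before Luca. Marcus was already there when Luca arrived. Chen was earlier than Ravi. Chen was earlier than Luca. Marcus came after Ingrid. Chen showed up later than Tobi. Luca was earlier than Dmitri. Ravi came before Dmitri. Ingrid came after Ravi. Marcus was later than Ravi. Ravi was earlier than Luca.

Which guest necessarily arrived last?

Every other guest has a chain of constraints placing them before Dmitri, so Dmitri is last.

Dmitri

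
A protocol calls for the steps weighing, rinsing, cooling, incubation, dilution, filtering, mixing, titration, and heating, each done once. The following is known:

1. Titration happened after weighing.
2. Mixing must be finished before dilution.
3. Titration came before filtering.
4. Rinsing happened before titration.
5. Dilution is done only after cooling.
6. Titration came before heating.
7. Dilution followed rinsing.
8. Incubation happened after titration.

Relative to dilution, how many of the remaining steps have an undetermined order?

Forced before dilution: cooling, mixing, and rinsing.
That leaves filtering, heating, incubation, titration, and weighing with no forced order relative to dilution — 5.

5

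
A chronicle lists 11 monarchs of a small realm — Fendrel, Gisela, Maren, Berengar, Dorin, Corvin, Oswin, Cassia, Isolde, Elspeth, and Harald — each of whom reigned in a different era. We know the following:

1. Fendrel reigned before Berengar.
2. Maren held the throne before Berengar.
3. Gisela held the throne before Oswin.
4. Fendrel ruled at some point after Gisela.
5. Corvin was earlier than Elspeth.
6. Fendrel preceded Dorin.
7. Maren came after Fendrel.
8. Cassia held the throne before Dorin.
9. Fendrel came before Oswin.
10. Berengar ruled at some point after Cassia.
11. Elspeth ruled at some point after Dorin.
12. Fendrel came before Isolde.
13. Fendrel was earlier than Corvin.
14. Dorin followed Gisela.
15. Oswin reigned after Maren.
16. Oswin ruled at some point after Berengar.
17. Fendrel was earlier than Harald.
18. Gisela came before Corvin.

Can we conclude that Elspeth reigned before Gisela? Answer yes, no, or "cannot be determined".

Tracing the constraints gives Gisela → Dorin → Elspeth, so Gisela must come before Elspeth.
That means Elspeth cannot be before Gisela.

no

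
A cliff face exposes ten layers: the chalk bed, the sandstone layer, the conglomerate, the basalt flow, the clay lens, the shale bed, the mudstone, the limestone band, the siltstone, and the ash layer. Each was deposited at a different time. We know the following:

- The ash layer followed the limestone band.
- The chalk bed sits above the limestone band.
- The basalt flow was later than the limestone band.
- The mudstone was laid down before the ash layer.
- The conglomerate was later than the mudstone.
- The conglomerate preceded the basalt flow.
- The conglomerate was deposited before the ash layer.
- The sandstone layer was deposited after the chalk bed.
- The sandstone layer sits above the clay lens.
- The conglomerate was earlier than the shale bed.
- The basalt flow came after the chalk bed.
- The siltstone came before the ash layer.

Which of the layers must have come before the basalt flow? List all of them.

Directly stated before the basalt flow: the chalk bed, the conglomerate, and the limestone band.
The mudstone reaches the basalt flow via the mudstone → the conglomerate → the basalt flow.
No chain forces the ash layer (or any of the others) ahead of the basalt flow.

the chalk bed, the conglomerate, the limestone band, the mudstone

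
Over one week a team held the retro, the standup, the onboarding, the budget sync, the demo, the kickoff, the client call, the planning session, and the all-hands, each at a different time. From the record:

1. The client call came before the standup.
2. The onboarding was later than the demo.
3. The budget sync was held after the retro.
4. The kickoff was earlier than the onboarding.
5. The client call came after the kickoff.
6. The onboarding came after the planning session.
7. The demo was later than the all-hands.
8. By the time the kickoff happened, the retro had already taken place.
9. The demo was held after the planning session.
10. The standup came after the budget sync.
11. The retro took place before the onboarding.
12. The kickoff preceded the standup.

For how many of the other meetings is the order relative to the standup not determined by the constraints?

4

Forced before the standup: the budget sync, the client call, the kickoff, and the retro.
That leaves the all-hands, the demo, the onboarding, and the planning session with no forced order relative to the standup — 4.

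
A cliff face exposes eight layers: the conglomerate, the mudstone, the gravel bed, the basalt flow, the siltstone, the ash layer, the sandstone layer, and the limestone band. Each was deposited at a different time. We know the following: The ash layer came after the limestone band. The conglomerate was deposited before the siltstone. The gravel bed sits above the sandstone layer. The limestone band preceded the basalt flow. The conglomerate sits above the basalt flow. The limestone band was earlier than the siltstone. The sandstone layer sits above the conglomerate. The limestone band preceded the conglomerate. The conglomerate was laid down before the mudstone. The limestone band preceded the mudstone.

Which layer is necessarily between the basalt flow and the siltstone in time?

the conglomerate

Tracing the constraints gives the basalt flow → the conglomerate → the siltstone, so the conglomerate sits after the basalt flow and before the siltstone.
No other layer is forced both after the basalt flow and before the siltstone.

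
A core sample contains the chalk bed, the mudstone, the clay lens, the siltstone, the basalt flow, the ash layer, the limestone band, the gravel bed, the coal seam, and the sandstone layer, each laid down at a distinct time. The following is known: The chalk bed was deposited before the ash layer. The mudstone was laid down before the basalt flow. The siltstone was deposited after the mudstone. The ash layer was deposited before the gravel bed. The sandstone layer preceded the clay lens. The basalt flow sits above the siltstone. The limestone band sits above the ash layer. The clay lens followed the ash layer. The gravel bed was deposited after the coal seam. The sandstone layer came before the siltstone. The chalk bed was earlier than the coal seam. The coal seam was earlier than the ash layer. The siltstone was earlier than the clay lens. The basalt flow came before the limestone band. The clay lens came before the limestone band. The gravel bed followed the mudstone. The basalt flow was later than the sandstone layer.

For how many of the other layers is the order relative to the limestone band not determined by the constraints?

1

Forced before the limestone band: the ash layer, the basalt flow, the chalk bed, the clay lens, the coal seam, the mudstone, the sandstone layer, and the siltstone.
That leaves the gravel bed with no forced order relative to the limestone band — 1.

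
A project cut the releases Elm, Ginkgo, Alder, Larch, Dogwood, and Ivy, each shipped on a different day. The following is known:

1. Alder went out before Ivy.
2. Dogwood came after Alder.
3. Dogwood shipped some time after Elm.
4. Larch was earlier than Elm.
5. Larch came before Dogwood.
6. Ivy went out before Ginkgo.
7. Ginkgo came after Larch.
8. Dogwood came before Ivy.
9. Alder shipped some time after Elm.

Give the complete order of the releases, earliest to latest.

The constraints fix every adjacent pair, so only one ordering works:
Larch → Elm → Alder → Dogwood → Ivy → Ginkgo.

Larch, Elm, Alder, Dogwood, Ivy, Ginkgo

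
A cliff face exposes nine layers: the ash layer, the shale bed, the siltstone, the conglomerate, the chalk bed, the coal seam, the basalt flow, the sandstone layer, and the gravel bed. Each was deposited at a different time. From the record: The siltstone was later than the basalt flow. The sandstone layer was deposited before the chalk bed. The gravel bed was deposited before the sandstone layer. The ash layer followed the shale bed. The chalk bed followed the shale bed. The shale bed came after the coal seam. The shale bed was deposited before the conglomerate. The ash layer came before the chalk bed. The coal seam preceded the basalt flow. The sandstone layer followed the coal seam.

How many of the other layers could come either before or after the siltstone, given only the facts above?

Forced before the siltstone: the basalt flow and the coal seam.
That leaves the ash layer, the chalk bed, the conglomerate, the gravel bed, the sandstone layer, and the shale bed with no forced order relative to the siltstone — 6.

6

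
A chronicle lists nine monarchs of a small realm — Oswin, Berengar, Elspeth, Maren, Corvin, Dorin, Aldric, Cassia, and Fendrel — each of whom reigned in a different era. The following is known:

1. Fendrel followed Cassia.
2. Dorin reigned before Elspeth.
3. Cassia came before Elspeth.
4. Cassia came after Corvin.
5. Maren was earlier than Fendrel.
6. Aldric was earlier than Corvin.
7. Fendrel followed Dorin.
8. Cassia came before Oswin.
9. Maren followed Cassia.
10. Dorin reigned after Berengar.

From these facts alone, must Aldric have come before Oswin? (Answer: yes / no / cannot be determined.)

Chain the constraints: Aldric → Corvin → Cassia → Oswin. Each link is directly stated, so Aldric comes before Oswin.

yes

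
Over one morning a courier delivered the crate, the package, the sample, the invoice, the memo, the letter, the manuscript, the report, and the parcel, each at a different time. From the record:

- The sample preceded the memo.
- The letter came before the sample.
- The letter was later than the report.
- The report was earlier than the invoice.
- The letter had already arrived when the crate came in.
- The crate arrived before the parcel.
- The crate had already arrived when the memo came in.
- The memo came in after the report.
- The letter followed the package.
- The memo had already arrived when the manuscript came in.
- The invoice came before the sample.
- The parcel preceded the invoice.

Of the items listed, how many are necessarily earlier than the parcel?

4

Directly stated before the parcel: the crate.
The letter reaches the parcel via the letter → the crate → the parcel.
The package reaches the parcel via the package → the letter → the crate → the parcel.
The report reaches the parcel via the report → the letter → the crate → the parcel.
That's the crate, the letter, the package, and the report — 4 in all.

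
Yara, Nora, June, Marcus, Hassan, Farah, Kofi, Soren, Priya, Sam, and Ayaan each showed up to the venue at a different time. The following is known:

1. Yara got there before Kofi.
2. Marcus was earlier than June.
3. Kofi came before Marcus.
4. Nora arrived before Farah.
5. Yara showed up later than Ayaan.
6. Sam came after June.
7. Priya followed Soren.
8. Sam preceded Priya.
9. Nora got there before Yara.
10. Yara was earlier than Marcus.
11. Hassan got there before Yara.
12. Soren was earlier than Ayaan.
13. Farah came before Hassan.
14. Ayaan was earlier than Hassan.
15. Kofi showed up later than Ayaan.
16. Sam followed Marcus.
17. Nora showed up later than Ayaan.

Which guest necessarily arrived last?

Priya

Every other guest has a chain of constraints placing them before Priya, so Priya is last.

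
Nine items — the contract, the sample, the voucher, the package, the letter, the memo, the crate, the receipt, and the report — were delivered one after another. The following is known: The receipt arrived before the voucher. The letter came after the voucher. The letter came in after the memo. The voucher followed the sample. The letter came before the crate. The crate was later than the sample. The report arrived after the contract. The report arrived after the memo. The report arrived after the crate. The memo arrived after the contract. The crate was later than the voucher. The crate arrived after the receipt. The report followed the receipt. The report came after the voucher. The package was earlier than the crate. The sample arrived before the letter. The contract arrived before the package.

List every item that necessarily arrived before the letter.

Directly stated before the letter: the memo, the sample, and the voucher.
The contract reaches the letter via the contract → the memo → the letter.
The receipt reaches the letter via the receipt → the voucher → the letter.
No chain forces the package (or any of the others) ahead of the letter.

the contract, the memo, the receipt, the sample, the voucher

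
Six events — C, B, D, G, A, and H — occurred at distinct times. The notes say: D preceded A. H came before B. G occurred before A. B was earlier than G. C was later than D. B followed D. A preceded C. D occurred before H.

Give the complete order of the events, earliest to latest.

D, H, B, G, A, C

The constraints fix every adjacent pair, so only one ordering works:
D → H → B → G → A → C.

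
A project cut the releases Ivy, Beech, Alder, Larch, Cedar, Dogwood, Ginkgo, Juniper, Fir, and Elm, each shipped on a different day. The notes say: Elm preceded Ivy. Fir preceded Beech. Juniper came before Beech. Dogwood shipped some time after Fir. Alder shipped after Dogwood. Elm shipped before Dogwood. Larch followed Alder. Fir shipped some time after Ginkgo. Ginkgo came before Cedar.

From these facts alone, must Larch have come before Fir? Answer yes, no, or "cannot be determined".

Tracing the constraints gives Fir → Dogwood → Alder → Larch, so Fir must come before Larch.
That means Larch cannot be before Fir.

no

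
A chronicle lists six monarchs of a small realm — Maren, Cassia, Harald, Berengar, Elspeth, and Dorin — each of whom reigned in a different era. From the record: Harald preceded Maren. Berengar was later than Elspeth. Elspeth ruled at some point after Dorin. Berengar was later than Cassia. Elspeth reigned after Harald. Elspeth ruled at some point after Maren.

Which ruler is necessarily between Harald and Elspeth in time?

Tracing the constraints gives Harald → Maren → Elspeth, so Maren sits after Harald and before Elspeth.
No other ruler is forced both after Harald and before Elspeth.

Maren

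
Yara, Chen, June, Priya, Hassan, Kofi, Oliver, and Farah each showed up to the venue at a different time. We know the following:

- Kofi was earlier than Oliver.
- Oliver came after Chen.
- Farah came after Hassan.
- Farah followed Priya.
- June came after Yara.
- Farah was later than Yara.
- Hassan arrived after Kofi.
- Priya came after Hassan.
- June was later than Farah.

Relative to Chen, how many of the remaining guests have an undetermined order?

Forced after Chen: Oliver.
That leaves Farah, Hassan, June, Kofi, Priya, and Yara with no forced order relative to Chen — 6.

6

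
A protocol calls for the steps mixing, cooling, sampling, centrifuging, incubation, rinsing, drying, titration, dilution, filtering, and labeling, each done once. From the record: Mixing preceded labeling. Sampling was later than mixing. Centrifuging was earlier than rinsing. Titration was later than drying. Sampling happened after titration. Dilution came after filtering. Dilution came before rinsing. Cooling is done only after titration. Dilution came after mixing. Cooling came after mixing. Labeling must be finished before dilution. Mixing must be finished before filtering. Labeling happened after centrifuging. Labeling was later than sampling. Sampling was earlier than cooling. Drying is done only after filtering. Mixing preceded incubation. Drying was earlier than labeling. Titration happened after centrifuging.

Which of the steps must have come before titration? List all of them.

Directly stated before titration: centrifuging and drying.
Filtering reaches titration via filtering → drying → titration.
Mixing reaches titration via mixing → filtering → drying → titration.
No chain forces cooling (or any of the others) ahead of titration.

centrifuging, drying, filtering, mixing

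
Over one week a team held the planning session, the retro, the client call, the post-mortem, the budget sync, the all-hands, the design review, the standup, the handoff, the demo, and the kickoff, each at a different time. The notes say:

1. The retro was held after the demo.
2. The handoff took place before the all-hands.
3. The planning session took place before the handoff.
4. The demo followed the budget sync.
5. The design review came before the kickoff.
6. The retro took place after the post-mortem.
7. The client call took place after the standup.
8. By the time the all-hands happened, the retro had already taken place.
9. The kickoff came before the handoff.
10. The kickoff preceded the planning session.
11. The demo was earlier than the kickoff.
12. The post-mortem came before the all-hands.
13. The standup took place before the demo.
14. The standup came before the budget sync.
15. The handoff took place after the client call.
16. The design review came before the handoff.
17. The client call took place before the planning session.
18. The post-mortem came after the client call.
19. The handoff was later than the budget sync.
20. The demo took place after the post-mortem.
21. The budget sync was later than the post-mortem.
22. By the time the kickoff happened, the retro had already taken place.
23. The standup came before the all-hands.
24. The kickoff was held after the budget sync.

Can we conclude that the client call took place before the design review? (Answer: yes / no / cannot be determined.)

cannot be determined

No chain of stated constraints runs from the client call to the design review, and none runs from the design review to the client call either.
So the relative order of the client call and the design review is not fixed by the given facts.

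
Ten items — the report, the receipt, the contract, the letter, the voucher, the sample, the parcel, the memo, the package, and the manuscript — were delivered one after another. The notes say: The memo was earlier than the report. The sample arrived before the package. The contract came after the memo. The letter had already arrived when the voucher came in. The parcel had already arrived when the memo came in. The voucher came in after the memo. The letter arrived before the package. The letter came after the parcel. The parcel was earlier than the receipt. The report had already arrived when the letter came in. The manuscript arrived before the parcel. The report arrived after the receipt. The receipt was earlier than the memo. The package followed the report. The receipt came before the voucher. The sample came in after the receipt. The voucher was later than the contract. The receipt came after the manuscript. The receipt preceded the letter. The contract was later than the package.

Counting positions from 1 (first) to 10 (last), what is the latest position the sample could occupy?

7

The sample must come before the contract, the package, and the voucher — 3 items forced after it.
Everything else can be placed before the sample in some valid order, so the sample can sit as late as position 10 − 3 = 7.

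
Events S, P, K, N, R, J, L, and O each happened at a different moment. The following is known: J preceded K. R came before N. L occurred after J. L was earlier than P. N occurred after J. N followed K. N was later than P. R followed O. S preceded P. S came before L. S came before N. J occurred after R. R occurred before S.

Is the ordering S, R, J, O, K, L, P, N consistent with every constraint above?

The constraints require R before S, but in the proposed sequence S appears ahead of R. That one violation is enough.

no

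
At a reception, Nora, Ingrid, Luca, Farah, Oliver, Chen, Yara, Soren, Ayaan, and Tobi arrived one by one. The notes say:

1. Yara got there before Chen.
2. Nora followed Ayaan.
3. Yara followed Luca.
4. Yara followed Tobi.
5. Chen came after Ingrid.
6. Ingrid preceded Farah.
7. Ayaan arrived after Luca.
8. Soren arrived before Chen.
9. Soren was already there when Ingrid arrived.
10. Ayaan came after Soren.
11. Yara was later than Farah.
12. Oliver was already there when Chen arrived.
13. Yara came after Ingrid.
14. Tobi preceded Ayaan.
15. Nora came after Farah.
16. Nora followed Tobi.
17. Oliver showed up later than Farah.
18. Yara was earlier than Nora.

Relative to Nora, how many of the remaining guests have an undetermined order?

2

Forced before Nora: Ayaan, Farah, Ingrid, Luca, Soren, Tobi, and Yara.
That leaves Chen and Oliver with no forced order relative to Nora — 2.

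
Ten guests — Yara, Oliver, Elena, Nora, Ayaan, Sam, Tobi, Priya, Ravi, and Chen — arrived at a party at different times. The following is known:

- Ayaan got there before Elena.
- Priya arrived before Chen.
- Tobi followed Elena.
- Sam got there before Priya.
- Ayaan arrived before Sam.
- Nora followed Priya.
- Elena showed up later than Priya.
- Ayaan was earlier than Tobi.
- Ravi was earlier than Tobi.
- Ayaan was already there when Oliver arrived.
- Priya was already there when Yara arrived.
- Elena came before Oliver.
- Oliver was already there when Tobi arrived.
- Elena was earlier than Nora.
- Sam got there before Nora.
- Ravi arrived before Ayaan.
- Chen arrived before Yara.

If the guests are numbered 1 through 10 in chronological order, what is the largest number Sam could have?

3

Sam must come before Chen, Elena, Nora, Oliver, Priya, Tobi, and Yara — 7 guests forced after them.
Everything else can be placed before Sam in some valid order, so Sam can sit as late as position 10 − 7 = 3.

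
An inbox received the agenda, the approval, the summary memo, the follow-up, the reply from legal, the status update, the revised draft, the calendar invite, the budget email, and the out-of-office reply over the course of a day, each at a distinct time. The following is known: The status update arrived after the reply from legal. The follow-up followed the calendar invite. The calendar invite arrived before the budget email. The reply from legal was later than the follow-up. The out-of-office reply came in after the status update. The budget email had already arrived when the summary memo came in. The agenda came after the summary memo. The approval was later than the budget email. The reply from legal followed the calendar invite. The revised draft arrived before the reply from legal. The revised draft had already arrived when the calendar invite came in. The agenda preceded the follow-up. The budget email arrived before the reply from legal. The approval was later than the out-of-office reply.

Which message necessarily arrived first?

The revised draft has a chain of constraints placing it before every other message, so the revised draft must be first.

the revised draft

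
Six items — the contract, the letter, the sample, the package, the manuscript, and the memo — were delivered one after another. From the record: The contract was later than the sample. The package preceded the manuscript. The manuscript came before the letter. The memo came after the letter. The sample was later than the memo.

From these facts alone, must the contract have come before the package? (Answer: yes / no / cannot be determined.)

no

Tracing the constraints gives the package → the manuscript → the letter → the memo → the sample → the contract, so the package must come before the contract.
That means the contract cannot be before the package.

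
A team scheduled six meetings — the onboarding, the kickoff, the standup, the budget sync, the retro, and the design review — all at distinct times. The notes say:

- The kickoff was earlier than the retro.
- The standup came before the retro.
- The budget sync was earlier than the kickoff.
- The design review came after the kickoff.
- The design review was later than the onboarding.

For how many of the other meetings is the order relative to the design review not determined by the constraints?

2

Forced before the design review: the budget sync, the kickoff, and the onboarding.
That leaves the retro and the standup with no forced order relative to the design review — 2.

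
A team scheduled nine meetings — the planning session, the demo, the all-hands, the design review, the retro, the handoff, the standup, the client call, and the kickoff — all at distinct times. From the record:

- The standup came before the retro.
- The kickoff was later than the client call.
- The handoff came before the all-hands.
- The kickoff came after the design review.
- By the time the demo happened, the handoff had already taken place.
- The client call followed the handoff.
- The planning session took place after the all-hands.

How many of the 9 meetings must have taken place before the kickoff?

Directly stated before the kickoff: the client call and the design review.
The handoff reaches the kickoff via the handoff → the client call → the kickoff.
No chain forces the retro (or any of the others) ahead of the kickoff.
That's the client call, the design review, and the handoff — 3 in all.

3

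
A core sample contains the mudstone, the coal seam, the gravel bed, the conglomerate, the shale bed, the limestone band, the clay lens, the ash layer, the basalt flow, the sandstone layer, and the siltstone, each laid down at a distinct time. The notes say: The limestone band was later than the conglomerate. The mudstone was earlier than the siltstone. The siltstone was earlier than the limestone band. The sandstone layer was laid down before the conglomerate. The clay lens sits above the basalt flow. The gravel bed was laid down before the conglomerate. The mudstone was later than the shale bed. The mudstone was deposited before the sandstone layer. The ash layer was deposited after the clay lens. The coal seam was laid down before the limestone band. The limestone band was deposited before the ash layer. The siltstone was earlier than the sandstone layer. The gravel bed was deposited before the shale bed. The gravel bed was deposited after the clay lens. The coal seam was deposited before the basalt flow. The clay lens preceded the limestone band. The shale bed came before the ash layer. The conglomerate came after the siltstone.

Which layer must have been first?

The coal seam has a chain of constraints placing it before every other layer, so the coal seam must be first.

the coal seam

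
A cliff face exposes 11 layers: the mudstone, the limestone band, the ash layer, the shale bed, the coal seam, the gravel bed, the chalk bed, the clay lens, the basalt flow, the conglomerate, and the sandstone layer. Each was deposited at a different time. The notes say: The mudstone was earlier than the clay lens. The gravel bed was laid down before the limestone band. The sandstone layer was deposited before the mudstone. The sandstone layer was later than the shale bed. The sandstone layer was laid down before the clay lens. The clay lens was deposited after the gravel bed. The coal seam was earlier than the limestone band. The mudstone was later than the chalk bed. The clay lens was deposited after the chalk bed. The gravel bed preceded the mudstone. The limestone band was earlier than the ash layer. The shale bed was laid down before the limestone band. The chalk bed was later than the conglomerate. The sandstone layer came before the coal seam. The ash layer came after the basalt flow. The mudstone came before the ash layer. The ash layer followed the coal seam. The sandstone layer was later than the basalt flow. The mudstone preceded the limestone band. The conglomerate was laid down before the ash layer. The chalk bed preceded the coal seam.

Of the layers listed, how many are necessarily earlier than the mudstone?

6

Directly stated before the mudstone: the chalk bed, the gravel bed, and the sandstone layer.
The basalt flow reaches the mudstone via the basalt flow → the sandstone layer → the mudstone.
The conglomerate reaches the mudstone via the conglomerate → the chalk bed → the mudstone.
The shale bed reaches the mudstone via the shale bed → the sandstone layer → the mudstone.
No chain forces the coal seam (or any of the others) ahead of the mudstone.
That's the basalt flow, the chalk bed, the conglomerate, the gravel bed, the sandstone layer, and the shale bed — 6 in all.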